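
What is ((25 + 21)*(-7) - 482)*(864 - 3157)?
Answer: 1843572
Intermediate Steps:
((25 + 21)*(-7) - 482)*(864 - 3157) = (46*(-7) - 482)*(-2293) = (-322 - 482)*(-2293) = -804*(-2293) = 1843572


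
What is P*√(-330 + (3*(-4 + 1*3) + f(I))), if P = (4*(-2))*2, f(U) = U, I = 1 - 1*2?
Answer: -16*I*√334 ≈ -292.41*I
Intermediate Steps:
I = -1 (I = 1 - 2 = -1)
P = -16 (P = -8*2 = -16)
P*√(-330 + (3*(-4 + 1*3) + f(I))) = -16*√(-330 + (3*(-4 + 1*3) - 1)) = -16*√(-330 + (3*(-4 + 3) - 1)) = -16*√(-330 + (3*(-1) - 1)) = -16*√(-330 + (-3 - 1)) = -16*√(-330 - 4) = -16*I*√334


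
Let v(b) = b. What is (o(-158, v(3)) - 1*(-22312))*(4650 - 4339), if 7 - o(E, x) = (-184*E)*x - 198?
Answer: -20121389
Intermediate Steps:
o(E, x) = 205 + 184*E*x (o(E, x) = 7 - ((-184*E)*x - 198) = 7 - (-184*E*x - 198) = 7 - (-198 - 184*E*x) = 7 + (198 + 184*E*x) = 205 + 184*E*x)
(o(-158, v(3)) - 1*(-22312))*(4650 - 4339) = ((205 + 184*(-158)*3) - 1*(-22312))*(4650 - 4339) = ((205 - 87216) + 22312)*311 = (-87011 + 22312)*311 = -64699*311 = -20121389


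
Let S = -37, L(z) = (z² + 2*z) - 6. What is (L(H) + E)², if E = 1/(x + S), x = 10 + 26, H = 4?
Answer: 289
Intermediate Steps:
L(z) = -6 + z² + 2*z
x = 36
E = -1 (E = 1/(36 - 37) = 1/(-1) = -1)
(L(H) + E)² = ((-6 + 4² + 2*4) - 1)² = ((-6 + 16 + 8) - 1)² = (18 - 1)² = 17² = 289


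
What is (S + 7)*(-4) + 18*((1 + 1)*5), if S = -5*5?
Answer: 252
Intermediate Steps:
S = -25
(S + 7)*(-4) + 18*((1 + 1)*5) = (-25 + 7)*(-4) + 18*((1 + 1)*5) = -18*(-4) + 18*(2*5) = 72 + 18*10 = 72 + 180 = 252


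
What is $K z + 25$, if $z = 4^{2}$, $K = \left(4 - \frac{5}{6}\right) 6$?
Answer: $329$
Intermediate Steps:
$K = 19$ ($K = \left(4 - \frac{5}{6}\right) 6 = \frac{19}{6} \cdot 6 = 19$)
$z = 16$
$K z + 25 = 19 \cdot 16 + 25 = 304 + 25 = 329$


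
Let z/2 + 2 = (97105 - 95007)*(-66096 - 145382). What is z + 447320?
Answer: -886914372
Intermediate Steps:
z = -887361692 (z = -4 + 2*((97105 - 95007)*(-66096 - 145382)) = -4 + 2*(2098*(-211478)) = -4 + 2*(-443680844) = -4 - 887361688 = -887361692)
z + 447320 = -887361692 + 447320 = -886914372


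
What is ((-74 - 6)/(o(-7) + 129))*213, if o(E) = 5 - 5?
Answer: -5680/43 ≈ -132.09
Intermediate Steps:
o(E) = 0
((-74 - 6)/(o(-7) + 129))*213 = ((-74 - 6)/(0 + 129))*213 = -80/129*213 = -5680/43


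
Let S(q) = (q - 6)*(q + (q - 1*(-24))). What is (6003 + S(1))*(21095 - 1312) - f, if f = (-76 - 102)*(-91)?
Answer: 116169361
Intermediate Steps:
S(q) = (-6 + q)*(24 + 2*q) (S(q) = (-6 + q)*(q + (q + 24)) = (-6 + q)*(q + (24 + q)) = (-6 + q)*(24 + 2*q))
f = 16198 (f = -178*(-91) = 16198)
(6003 + S(1))*(21095 - 1312) - f = (6003 + (-144 + 2*1² + 12*1))*(21095 - 1312) - 1*16198 = (6003 + (-144 + 2*1 + 12))*19783 - 16198 = (6003 + (-144 + 2 + 12))*19783 - 16198 = (6003 - 130)*19783 - 16198 = 5873*19783 - 16198 = 116185559 - 16198 = 116169361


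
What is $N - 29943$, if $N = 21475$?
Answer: $-8468$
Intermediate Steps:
$N - 29943 = 21475 - 29943 = -8468$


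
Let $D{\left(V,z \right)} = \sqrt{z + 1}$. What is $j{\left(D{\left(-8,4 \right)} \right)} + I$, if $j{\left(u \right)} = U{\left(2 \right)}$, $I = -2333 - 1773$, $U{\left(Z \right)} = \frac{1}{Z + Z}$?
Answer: $- \frac{16423}{4} \approx -4105.8$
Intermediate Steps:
$U{\left(Z \right)} = \frac{1}{2 Z}$
$D{\left(V,z \right)} = \sqrt{1 + z}$
$I = -4106$ ($I = -2333 - 1773 = -4106$)
$j{\left(u \right)} = \frac{1}{4}$ ($j{\left(u \right)} = \frac{1}{2 \cdot 2} = \frac{1}{2} \cdot \frac{1}{2} = \frac{1}{4}$)
$j{\left(D{\left(-8,4 \right)} \right)} + I = \frac{1}{4} - 4106 = - \frac{16423}{4}$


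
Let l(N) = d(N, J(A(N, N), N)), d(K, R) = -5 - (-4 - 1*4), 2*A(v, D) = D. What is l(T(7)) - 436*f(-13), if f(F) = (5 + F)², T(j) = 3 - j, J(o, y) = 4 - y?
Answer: -27901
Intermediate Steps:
A(v, D) = D/2
d(K, R) = 3 (d(K, R) = -5 - (-4 - 4) = -5 - 1*(-8) = -5 + 8 = 3)
l(N) = 3
l(T(7)) - 436*f(-13) = 3 - 436*(5 - 13)² = 3 - 436*(-8)² = 3 - 436*64 = 3 - 27904 = -27901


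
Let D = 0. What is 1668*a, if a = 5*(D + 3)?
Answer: 25020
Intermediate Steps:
a = 15 (a = 5*(0 + 3) = 5*3 = 15)
1668*a = 1668*15 = 25020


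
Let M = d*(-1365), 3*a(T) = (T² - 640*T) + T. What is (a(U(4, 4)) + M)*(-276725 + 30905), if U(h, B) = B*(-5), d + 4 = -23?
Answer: -10139665300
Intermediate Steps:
d = -27 (d = -4 - 23 = -27)
U(h, B) = -5*B
a(T) = -213*T + T²/3 (a(T) = ((T² - 640*T) + T)/3 = (T² - 639*T)/3 = -213*T + T²/3)
M = 36855 (M = -27*(-1365) = 36855)
(a(U(4, 4)) + M)*(-276725 + 30905) = ((-5*4)*(-639 - 5*4)/3 + 36855)*(-276725 + 30905) = ((⅓)*(-20)*(-639 - 20) + 36855)*(-245820) = ((⅓)*(-20)*(-659) + 36855)*(-245820) = (13180/3 + 36855)*(-245820) = (123745/3)*(-245820) = -10139665300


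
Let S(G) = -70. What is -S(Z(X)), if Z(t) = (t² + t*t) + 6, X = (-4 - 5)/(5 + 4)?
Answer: 70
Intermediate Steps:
X = -1 (X = -9/9 = -9*⅑ = -1)
Z(t) = 6 + 2*t² (Z(t) = (t² + t²) + 6 = 2*t² + 6 = 6 + 2*t²)
-S(Z(X)) = -1*(-70) = 70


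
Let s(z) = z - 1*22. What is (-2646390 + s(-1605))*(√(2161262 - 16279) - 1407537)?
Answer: 3727181904129 - 2648017*√2144983 ≈ 3.7233e+12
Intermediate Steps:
s(z) = -22 + z (s(z) = z - 22 = -22 + z)
(-2646390 + s(-1605))*(√(2161262 - 16279) - 1407537) = (-2646390 + (-22 - 1605))*(√(2161262 - 16279) - 1407537) = (-2646390 - 1627)*(√2144983 - 1407537) = -2648017*(-1407537 + √2144983) = 3727181904129 - 2648017*√2144983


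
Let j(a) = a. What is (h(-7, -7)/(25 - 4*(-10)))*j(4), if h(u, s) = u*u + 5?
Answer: 216/65 ≈ 3.3231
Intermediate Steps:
h(u, s) = 5 + u² (h(u, s) = u² + 5 = 5 + u²)
(h(-7, -7)/(25 - 4*(-10)))*j(4) = ((5 + (-7)²)/(25 - 4*(-10)))*4 = ((5 + 49)/(25 + 40))*4 = (54/65)*4 = 216/65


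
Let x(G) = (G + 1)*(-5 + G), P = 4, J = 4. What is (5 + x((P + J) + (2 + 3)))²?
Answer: 13689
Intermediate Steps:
x(G) = (1 + G)*(-5 + G)
(5 + x((P + J) + (2 + 3)))² = (5 + (-5 + ((4 + 4) + (2 + 3))² - 4*((4 + 4) + (2 + 3))))² = (5 + (-5 + (8 + 5)² - 4*(8 + 5)))² = (5 + (-5 + 13² - 4*13))² = (5 + (-5 + 169 - 52))² = (5 + 112)² = 117² = 13689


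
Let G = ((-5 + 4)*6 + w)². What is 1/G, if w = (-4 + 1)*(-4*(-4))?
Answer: 1/2916 ≈ 0.00034294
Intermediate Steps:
w = -48 (w = -3*16 = -48)
G = 2916 (G = ((-5 + 4)*6 - 48)² = (-1*6 - 48)² = (-6 - 48)² = (-54)² = 2916)
1/G = 1/2916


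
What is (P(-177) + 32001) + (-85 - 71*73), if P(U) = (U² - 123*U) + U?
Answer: 79656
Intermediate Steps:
P(U) = U² - 122*U
(P(-177) + 32001) + (-85 - 71*73) = (-177*(-122 - 177) + 32001) + (-85 - 71*73) = (-177*(-299) + 32001) + (-85 - 5183) = (52923 + 32001) - 5268 = 84924 - 5268 = 79656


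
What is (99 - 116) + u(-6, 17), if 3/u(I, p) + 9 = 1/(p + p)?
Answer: -5287/305 ≈ -17.334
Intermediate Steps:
u(I, p) = 3/(-9 + 1/(2*p)) (u(I, p) = 3/(-9 + 1/(p + p)) = 3/(-9 + 1/(2*p)))
(99 - 116) + u(-6, 17) = (99 - 116) - 6*17/(-1 + 18*17) = -17 - 6*17/(-1 + 306) = -17 - 6*17/305 = -17 - 6*17*1/305 = -17 - 102/305 = -5287/305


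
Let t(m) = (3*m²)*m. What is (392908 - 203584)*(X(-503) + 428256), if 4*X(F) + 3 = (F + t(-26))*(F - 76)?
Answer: 1539855867870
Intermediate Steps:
t(m) = 3*m³
X(F) = -¾ + (-52728 + F)*(-76 + F)/4 (X(F) = -¾ + ((F + 3*(-26)³)*(F - 76))/4 = -¾ + ((F + 3*(-17576))*(-76 + F))/4 = -¾ + ((F - 52728)*(-76 + F))/4 = -¾ + ((-52728 + F)*(-76 + F))/4 = -¾ + (-52728 + F)*(-76 + F)/4)
(392908 - 203584)*(X(-503) + 428256) = (392908 - 203584)*((4007325/4 - 13201*(-503) + (¼)*(-503)²) + 428256) = 189324*((4007325/4 + 6640103 + (¼)*253009) + 428256) = 189324*((4007325/4 + 6640103 + 253009/4) + 428256) = 189324*(15410373/2 + 428256) = 189324*(16266885/2) = 1539855867870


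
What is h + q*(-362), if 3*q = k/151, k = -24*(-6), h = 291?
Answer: 26565/151 ≈ 175.93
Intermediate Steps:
k = 144
q = 48/151 (q = (144/151)/3 = (144*(1/151))/3 = (⅓)*(144/151) = 48/151 ≈ 0.31788)
h + q*(-362) = 291 + (48/151)*(-362) = 291 - 17376/151 = 26565/151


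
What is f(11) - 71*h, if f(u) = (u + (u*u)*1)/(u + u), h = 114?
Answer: -8088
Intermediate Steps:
f(u) = (u + u**2)/(2*u) (f(u) = (u + u**2*1)/((2*u)) = (u + u**2)*(1/(2*u)) = (u + u**2)/(2*u))
f(11) - 71*h = (1/2 + (1/2)*11) - 71*114 = (1/2 + 11/2) - 8094 = 6 - 8094 = -8088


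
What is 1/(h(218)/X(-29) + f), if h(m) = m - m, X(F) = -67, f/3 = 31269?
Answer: 1/93807 ≈ 1.0660e-5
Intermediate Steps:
f = 93807 (f = 3*31269 = 93807)
h(m) = 0
1/(h(218)/X(-29) + f) = 1/(0/(-67) + 93807) = 1/(0*(-1/67) + 93807) = 1/(0 + 93807) = 1/93807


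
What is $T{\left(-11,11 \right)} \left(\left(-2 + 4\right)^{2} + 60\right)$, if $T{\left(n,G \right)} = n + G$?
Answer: $0$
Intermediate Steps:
$T{\left(n,G \right)} = G + n$
$T{\left(-11,11 \right)} \left(\left(-2 + 4\right)^{2} + 60\right) = \left(11 - 11\right) \left(\left(-2 + 4\right)^{2} + 60\right) = 0 \left(2^{2} + 60\right) = 0 \left(4 + 60\right) = 0 \cdot 64 = 0$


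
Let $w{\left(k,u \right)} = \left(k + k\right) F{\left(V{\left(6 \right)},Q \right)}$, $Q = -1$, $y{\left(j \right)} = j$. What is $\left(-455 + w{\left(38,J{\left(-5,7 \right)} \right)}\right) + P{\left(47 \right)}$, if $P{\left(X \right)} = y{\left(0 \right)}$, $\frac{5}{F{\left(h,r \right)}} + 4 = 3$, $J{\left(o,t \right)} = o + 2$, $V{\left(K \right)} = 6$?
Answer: $-835$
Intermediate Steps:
$J{\left(o,t \right)} = 2 + o$
$F{\left(h,r \right)} = -5$ ($F{\left(h,r \right)} = \frac{5}{-4 + 3} = \frac{5}{-1} = 5 \left(-1\right) = -5$)
$P{\left(X \right)} = 0$
$w{\left(k,u \right)} = - 10 k$ ($w{\left(k,u \right)} = \left(k + k\right) \left(-5\right) = 2 k \left(-5\right) = - 10 k$)
$\left(-455 + w{\left(38,J{\left(-5,7 \right)} \right)}\right) + P{\left(47 \right)} = \left(-455 - 380\right) + 0 = -835 + 0 = -835$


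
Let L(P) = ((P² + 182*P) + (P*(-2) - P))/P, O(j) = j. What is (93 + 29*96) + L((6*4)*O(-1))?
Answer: 3032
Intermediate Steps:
L(P) = (P² + 179*P)/P (L(P) = ((P² + 182*P) + (-2*P - P))/P = ((P² + 182*P) - 3*P)/P = (P² + 179*P)/P)
(93 + 29*96) + L((6*4)*O(-1)) = (93 + 29*96) + (179 + (6*4)*(-1)) = (93 + 2784) + (179 + 24*(-1)) = 2877 + (179 - 24) = 2877 + 155 = 3032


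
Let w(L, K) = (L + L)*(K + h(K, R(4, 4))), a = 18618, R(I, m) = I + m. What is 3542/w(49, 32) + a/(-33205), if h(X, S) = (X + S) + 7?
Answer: -65341/633185 ≈ -0.10319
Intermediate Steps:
h(X, S) = 7 + S + X (h(X, S) = (S + X) + 7 = 7 + S + X)
w(L, K) = 2*L*(15 + 2*K) (w(L, K) = (L + L)*(K + (7 + (4 + 4) + K)) = (2*L)*(K + (7 + 8 + K)) = (2*L)*(K + (15 + K)) = (2*L)*(15 + 2*K) = 2*L*(15 + 2*K))
3542/w(49, 32) + a/(-33205) = 3542/((2*49*(15 + 2*32))) + 18618/(-33205) = 3542/((2*49*(15 + 64))) + 18618*(-1/33205) = 3542/((2*49*79)) - 642/1145 = 3542/7742 - 642/1145 = 3542*(1/7742) - 642/1145 = 253/553 - 642/1145 = -65341/633185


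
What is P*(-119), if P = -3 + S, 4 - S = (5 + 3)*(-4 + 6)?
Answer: 1785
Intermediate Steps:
S = -12 (S = 4 - (5 + 3)*(-4 + 6) = 4 - 8*2 = 4 - 1*16 = 4 - 16 = -12)
P = -15 (P = -3 - 12 = -15)
P*(-119) = -15*(-119) = 1785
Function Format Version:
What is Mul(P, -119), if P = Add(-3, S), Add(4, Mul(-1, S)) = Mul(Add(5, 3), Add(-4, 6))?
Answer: 1785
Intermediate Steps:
S = -12 (S = Add(4, Mul(-1, Mul(Add(5, 3), Add(-4, 6)))) = Add(4, Mul(-1, Mul(8, 2))) = Add(4, Mul(-1, 16)) = Add(4, -16) = -12)
P = -15 (P = Add(-3, -12) = -15)
Mul(P, -119) = Mul(-15, -119) = 1785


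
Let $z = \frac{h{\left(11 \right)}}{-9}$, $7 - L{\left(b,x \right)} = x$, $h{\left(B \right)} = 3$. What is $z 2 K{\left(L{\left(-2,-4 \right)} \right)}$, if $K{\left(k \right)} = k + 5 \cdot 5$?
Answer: $-24$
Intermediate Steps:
$L{\left(b,x \right)} = 7 - x$
$K{\left(k \right)} = 25 + k$ ($K{\left(k \right)} = k + 25 = 25 + k$)
$z = - \frac{1}{3}$ ($z = \frac{3}{-9} = 3 \left(- \frac{1}{9}\right) = - \frac{1}{3} \approx -0.33333$)
$z 2 K{\left(L{\left(-2,-4 \right)} \right)} = \left(- \frac{1}{3}\right) 2 \left(25 + \left(7 - -4\right)\right) = - \frac{2 \left(25 + \left(7 + 4\right)\right)}{3} = - \frac{2 \left(25 + 11\right)}{3} = \left(- \frac{2}{3}\right) 36 = -24$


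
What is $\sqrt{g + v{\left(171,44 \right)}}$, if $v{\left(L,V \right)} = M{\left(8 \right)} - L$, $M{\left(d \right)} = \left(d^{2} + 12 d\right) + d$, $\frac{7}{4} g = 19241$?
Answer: $\frac{\sqrt{538601}}{7} \approx 104.84$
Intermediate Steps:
$g = \frac{76964}{7}$ ($g = \frac{4}{7} \cdot 19241 = \frac{76964}{7} \approx 10995.0$)
$M{\left(d \right)} = d^{2} + 13 d$
$v{\left(L,V \right)} = 168 - L$ ($v{\left(L,V \right)} = 8 \left(13 + 8\right) - L = 8 \cdot 21 - L = 168 - L$)
$\sqrt{g + v{\left(171,44 \right)}} = \sqrt{\frac{76964}{7} + \left(168 - 171\right)} = \sqrt{\frac{76964}{7} - 3} = \sqrt{\frac{76943}{7}} = \frac{\sqrt{538601}}{7}$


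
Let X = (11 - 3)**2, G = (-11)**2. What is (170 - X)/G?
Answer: 106/121 ≈ 0.87603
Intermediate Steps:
G = 121
X = 64 (X = 8**2 = 64)
(170 - X)/G = (170 - 1*64)/121 = (170 - 64)*(1/121) = 106*(1/121) = 106/121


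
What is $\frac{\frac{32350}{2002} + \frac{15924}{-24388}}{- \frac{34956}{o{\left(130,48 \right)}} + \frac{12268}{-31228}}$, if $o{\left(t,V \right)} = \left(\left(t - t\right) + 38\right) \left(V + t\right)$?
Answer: $- \frac{980630797997}{351678605135} \approx -2.7884$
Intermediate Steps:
$o{\left(t,V \right)} = 38 V + 38 t$ ($o{\left(t,V \right)} = \left(0 + 38\right) \left(V + t\right) = 38 \left(V + t\right) = 38 V + 38 t$)
$\frac{\frac{32350}{2002} + \frac{15924}{-24388}}{- \frac{34956}{o{\left(130,48 \right)}} + \frac{12268}{-31228}} = \frac{\frac{32350}{2002} + \frac{15924}{-24388}}{- \frac{34956}{38 \cdot 48 + 38 \cdot 130} + \frac{12268}{-31228}} = \frac{32350 \cdot \frac{1}{2002} + 15924 \left(- \frac{1}{24388}\right)}{- \frac{34956}{1824 + 4940} + 12268 \left(- \frac{1}{31228}\right)} = \frac{\frac{16175}{1001} - \frac{3981}{6097}}{- \frac{34956}{6764} - \frac{3067}{7807}} = \frac{148562}{9581 \left(\left(-34956\right) \frac{1}{6764} - \frac{3067}{7807}\right)} = \frac{148562}{9581 \left(- \frac{8739}{1691} - \frac{3067}{7807}\right)} = \frac{148562}{9581 \left(- \frac{73411670}{13201637}\right)} = \frac{148562}{9581} \left(- \frac{13201637}{73411670}\right) = - \frac{980630797997}{351678605135}$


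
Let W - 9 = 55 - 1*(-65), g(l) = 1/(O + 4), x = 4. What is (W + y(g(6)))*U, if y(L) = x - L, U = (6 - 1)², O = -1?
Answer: 9950/3 ≈ 3316.7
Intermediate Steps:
U = 25 (U = 5² = 25)
g(l) = ⅓ (g(l) = 1/(-1 + 4) = 1/3 = ⅓)
y(L) = 4 - L
W = 129 (W = 9 + (55 - 1*(-65)) = 9 + (55 + 65) = 9 + 120 = 129)
(W + y(g(6)))*U = (129 + (4 - 1*⅓))*25 = (129 + (4 - ⅓))*25 = (129 + 11/3)*25 = (398/3)*25 = 9950/3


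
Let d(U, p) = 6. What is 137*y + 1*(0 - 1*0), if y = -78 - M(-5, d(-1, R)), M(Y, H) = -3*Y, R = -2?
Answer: -12741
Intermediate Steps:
y = -93 (y = -78 - (-3)*(-5) = -78 - 1*15 = -78 - 15 = -93)
137*y + 1*(0 - 1*0) = 137*(-93) + 1*(0 - 1*0) = -12741 + 1*(0 + 0) = -12741 + 1*0 = -12741 + 0 = -12741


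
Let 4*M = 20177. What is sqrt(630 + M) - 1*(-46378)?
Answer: 46378 + sqrt(22697)/2 ≈ 46453.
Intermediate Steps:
M = 20177/4 (M = (1/4)*20177 = 20177/4 ≈ 5044.3)
sqrt(630 + M) - 1*(-46378) = sqrt(630 + 20177/4) - 1*(-46378) = sqrt(22697/4) + 46378 = sqrt(22697)/2 + 46378 = 46378 + sqrt(22697)/2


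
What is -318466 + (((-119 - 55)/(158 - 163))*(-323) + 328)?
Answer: -1646892/5 ≈ -3.2938e+5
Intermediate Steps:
-318466 + (((-119 - 55)/(158 - 163))*(-323) + 328) = -318466 + (-174/(-5)*(-323) + 328) = -318466 + (-174*(-⅕)*(-323) + 328) = -318466 + ((174/5)*(-323) + 328) = -318466 + (-56202/5 + 328) = -318466 - 54562/5 = -1646892/5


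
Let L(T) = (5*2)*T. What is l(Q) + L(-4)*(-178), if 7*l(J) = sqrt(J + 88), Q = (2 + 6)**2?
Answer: 7120 + 2*sqrt(38)/7 ≈ 7121.8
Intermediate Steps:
Q = 64 (Q = 8**2 = 64)
L(T) = 10*T
l(J) = sqrt(88 + J)/7 (l(J) = sqrt(J + 88)/7 = sqrt(88 + J)/7)
l(Q) + L(-4)*(-178) = sqrt(88 + 64)/7 + (10*(-4))*(-178) = sqrt(152)/7 - 40*(-178) = (2*sqrt(38))/7 + 7120 = 2*sqrt(38)/7 + 7120 = 7120 + 2*sqrt(38)/7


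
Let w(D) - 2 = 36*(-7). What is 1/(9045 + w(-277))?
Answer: 1/8795 ≈ 0.00011370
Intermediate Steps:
w(D) = -250 (w(D) = 2 + 36*(-7) = 2 - 252 = -250)
1/(9045 + w(-277)) = 1/(9045 - 250) = 1/8795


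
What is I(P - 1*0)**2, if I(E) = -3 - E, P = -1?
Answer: 4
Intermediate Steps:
I(P - 1*0)**2 = (-3 - (-1 - 1*0))**2 = (-3 - (-1 + 0))**2 = (-3 - 1*(-1))**2 = (-3 + 1)**2 = (-2)**2 = 4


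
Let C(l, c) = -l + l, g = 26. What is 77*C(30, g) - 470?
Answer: -470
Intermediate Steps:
C(l, c) = 0
77*C(30, g) - 470 = 77*0 - 470 = 0 - 470 = -470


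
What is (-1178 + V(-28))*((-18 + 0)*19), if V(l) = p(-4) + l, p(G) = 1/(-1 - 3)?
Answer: 825075/2 ≈ 4.1254e+5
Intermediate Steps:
p(G) = -1/4 (p(G) = 1/(-4) = -1/4)
V(l) = -1/4 + l
(-1178 + V(-28))*((-18 + 0)*19) = (-1178 + (-1/4 - 28))*((-18 + 0)*19) = (-1178 - 113/4)*(-18*19) = -4825/4*(-342) = 825075/2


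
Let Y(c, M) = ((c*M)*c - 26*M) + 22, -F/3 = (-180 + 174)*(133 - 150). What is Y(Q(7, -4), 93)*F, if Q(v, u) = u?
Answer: 277848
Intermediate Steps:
F = -306 (F = -3*(-180 + 174)*(133 - 150) = -(-18)*(-17) = -3*102 = -306)
Y(c, M) = 22 - 26*M + M*c**2 (Y(c, M) = ((M*c)*c - 26*M) + 22 = (M*c**2 - 26*M) + 22 = (-26*M + M*c**2) + 22 = 22 - 26*M + M*c**2)
Y(Q(7, -4), 93)*F = (22 - 26*93 + 93*(-4)**2)*(-306) = (22 - 2418 + 93*16)*(-306) = (22 - 2418 + 1488)*(-306) = -908*(-306) = 277848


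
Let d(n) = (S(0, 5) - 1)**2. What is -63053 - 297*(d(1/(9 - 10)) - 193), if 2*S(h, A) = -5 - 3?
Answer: -13157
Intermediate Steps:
S(h, A) = -4 (S(h, A) = (-5 - 3)/2 = (1/2)*(-8) = -4)
d(n) = 25 (d(n) = (-4 - 1)**2 = (-5)**2 = 25)
-63053 - 297*(d(1/(9 - 10)) - 193) = -63053 - 297*(25 - 193) = -63053 - 297*(-168) = -63053 - 1*(-49896) = -63053 + 49896 = -13157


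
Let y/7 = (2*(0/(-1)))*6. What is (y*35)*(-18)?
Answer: 0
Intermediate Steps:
y = 0 (y = 7*((2*(0/(-1)))*6) = 7*((2*(0*(-1)))*6) = 7*((2*0)*6) = 7*(0*6) = 7*0 = 0)
(y*35)*(-18) = (0*35)*(-18) = 0*(-18) = 0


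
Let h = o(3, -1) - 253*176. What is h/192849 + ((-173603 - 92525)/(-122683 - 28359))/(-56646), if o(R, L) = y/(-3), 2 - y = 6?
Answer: -31751512408016/137500133815089 ≈ -0.23092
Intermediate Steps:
y = -4 (y = 2 - 1*6 = 2 - 6 = -4)
o(R, L) = 4/3 (o(R, L) = -4/(-3) = -4*(-1/3) = 4/3)
h = -133580/3 (h = 4/3 - 253*176 = 4/3 - 44528 = -133580/3 ≈ -44527.)
h/192849 + ((-173603 - 92525)/(-122683 - 28359))/(-56646) = -133580/3/192849 + ((-173603 - 92525)/(-122683 - 28359))/(-56646) = -133580/3*1/192849 - 266128/(-151042)*(-1/56646) = -133580/578547 - 266128*(-1/151042)*(-1/56646) = -133580/578547 + (133064/75521)*(-1/56646) = -133580/578547 - 66532/2138981283 = -31751512408016/137500133815089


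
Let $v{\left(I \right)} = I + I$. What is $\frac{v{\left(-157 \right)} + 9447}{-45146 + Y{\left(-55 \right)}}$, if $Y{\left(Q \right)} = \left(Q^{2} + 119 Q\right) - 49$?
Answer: $- \frac{9133}{48715} \approx -0.18748$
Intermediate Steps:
$v{\left(I \right)} = 2 I$
$Y{\left(Q \right)} = -49 + Q^{2} + 119 Q$
$\frac{v{\left(-157 \right)} + 9447}{-45146 + Y{\left(-55 \right)}} = \frac{2 \left(-157\right) + 9447}{-45146 + \left(-49 + \left(-55\right)^{2} + 119 \left(-55\right)\right)} = \frac{-314 + 9447}{-45146 - 3569} = \frac{9133}{-45146 - 3569} = \frac{9133}{-48715} = 9133 \left(- \frac{1}{48715}\right) = - \frac{9133}{48715}$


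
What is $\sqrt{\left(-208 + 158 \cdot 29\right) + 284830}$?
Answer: $2 \sqrt{72301} \approx 537.78$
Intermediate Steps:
$\sqrt{\left(-208 + 158 \cdot 29\right) + 284830} = \sqrt{\left(-208 + 4582\right) + 284830} = \sqrt{4374 + 284830} = \sqrt{289204} = 2 \sqrt{72301}$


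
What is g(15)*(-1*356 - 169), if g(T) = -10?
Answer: 5250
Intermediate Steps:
g(15)*(-1*356 - 169) = -10*(-1*356 - 169) = -10*(-356 - 169) = -10*(-525) = 5250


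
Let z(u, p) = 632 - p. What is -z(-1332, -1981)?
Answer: -2613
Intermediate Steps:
-z(-1332, -1981) = -(632 - 1*(-1981)) = -(632 + 1981) = -1*2613 = -2613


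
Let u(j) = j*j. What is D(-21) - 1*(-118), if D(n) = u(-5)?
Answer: 143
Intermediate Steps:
u(j) = j**2
D(n) = 25 (D(n) = (-5)**2 = 25)
D(-21) - 1*(-118) = 25 - 1*(-118) = 25 + 118 = 143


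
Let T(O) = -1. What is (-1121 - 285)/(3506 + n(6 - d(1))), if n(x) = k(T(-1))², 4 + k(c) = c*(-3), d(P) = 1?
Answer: -1406/3507 ≈ -0.40091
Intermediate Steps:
k(c) = -4 - 3*c (k(c) = -4 + c*(-3) = -4 - 3*c)
n(x) = 1 (n(x) = (-4 - 3*(-1))² = (-4 + 3)² = (-1)² = 1)
(-1121 - 285)/(3506 + n(6 - d(1))) = (-1121 - 285)/(3506 + 1) = -1406/3507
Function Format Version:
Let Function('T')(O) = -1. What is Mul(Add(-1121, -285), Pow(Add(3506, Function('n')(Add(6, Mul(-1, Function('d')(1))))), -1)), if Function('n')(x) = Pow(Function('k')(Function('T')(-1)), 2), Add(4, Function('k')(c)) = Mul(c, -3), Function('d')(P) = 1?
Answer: Rational(-1406, 3507) ≈ -0.40091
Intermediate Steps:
Function('k')(c) = Add(-4, Mul(-3, c)) (Function('k')(c) = Add(-4, Mul(c, -3)) = Add(-4, Mul(-3, c)))
Function('n')(x) = 1 (Function('n')(x) = Pow(Add(-4, Mul(-3, -1)), 2) = Pow(Add(-4, 3), 2) = Pow(-1, 2) = 1)
Mul(Add(-1121, -285), Pow(Add(3506, Function('n')(Add(6, Mul(-1, Function('d')(1))))), -1)) = Mul(Add(-1121, -285), Pow(Add(3506, 1), -1)) = Mul(-1406, Pow(3507, -1)) = Mul(-1406, Rational(1, 3507)) = Rational(-1406, 3507)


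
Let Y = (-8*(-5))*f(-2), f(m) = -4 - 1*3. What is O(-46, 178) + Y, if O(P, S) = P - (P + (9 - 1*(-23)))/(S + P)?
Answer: -21509/66 ≈ -325.89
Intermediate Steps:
f(m) = -7 (f(m) = -4 - 3 = -7)
O(P, S) = P - (32 + P)/(P + S) (O(P, S) = P - (P + (9 + 23))/(P + S) = P - (P + 32)/(P + S) = P - (32 + P)/(P + S))
Y = -280 (Y = -8*(-5)*(-7) = 40*(-7) = -280)
O(-46, 178) + Y = (-32 + (-46)² - 1*(-46) - 46*178)/(-46 + 178) - 280 = (-32 + 2116 + 46 - 8188)/132 - 280 = (1/132)*(-6058) - 280 = -3029/66 - 280 = -21509/66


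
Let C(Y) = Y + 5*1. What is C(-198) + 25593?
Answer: 25400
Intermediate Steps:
C(Y) = 5 + Y (C(Y) = Y + 5 = 5 + Y)
C(-198) + 25593 = (5 - 198) + 25593 = -193 + 25593 = 25400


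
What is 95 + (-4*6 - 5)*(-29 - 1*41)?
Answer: 2125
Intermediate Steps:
95 + (-4*6 - 5)*(-29 - 1*41) = 95 + (-24 - 5)*(-29 - 41) = 95 - 29*(-70) = 95 + 2030 = 2125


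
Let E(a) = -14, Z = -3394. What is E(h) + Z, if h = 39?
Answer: -3408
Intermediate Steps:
E(h) + Z = -14 - 3394 = -3408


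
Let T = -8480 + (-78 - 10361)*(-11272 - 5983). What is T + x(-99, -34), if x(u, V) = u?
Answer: 180116366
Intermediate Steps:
T = 180116465 (T = -8480 - 10439*(-17255) = -8480 + 180124945 = 180116465)
T + x(-99, -34) = 180116465 - 99 = 180116366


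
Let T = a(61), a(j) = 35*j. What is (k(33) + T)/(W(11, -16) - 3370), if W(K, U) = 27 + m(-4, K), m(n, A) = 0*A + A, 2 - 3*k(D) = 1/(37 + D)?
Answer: -448489/699720 ≈ -0.64095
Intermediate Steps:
T = 2135 (T = 35*61 = 2135)
k(D) = ⅔ - 1/(3*(37 + D))
m(n, A) = A (m(n, A) = 0 + A = A)
W(K, U) = 27 + K
(k(33) + T)/(W(11, -16) - 3370) = ((73 + 2*33)/(3*(37 + 33)) + 2135)/((27 + 11) - 3370) = ((⅓)*(73 + 66)/70 + 2135)/(38 - 3370) = ((⅓)*(1/70)*139 + 2135)/(-3332) = (139/210 + 2135)*(-1/3332) = (448489/210)*(-1/3332) = -448489/699720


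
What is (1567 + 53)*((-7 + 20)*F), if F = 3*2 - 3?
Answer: 63180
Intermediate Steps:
F = 3 (F = 6 - 3 = 3)
(1567 + 53)*((-7 + 20)*F) = (1567 + 53)*((-7 + 20)*3) = 1620*(13*3) = 1620*39 = 63180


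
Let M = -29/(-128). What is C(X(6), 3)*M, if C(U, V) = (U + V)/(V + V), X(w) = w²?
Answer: 377/256 ≈ 1.4727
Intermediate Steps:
M = 29/128 (M = -29*(-1/128) = 29/128 ≈ 0.22656)
C(U, V) = (U + V)/(2*V) (C(U, V) = (U + V)/((2*V)) = (U + V)*(1/(2*V)) = (U + V)/(2*V))
C(X(6), 3)*M = ((½)*(6² + 3)/3)*(29/128) = ((½)*(⅓)*(36 + 3))*(29/128) = ((½)*(⅓)*39)*(29/128) = (13/2)*(29/128) = 377/256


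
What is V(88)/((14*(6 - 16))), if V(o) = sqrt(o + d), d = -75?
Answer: -sqrt(13)/140 ≈ -0.025754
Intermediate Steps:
V(o) = sqrt(-75 + o) (V(o) = sqrt(o - 75) = sqrt(-75 + o))
V(88)/((14*(6 - 16))) = sqrt(-75 + 88)/((14*(6 - 16))) = sqrt(13)/((14*(-10))) = sqrt(13)/(-140) = sqrt(13)*(-1/140) = -sqrt(13)/140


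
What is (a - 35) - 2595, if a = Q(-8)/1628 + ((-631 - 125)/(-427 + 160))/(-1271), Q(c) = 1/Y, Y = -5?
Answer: -2421676340199/920788660 ≈ -2630.0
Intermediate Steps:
Q(c) = -1/5 (Q(c) = 1/(-5) = -1/5)
a = -2164399/920788660 (a = -1/5/1628 + ((-631 - 125)/(-427 + 160))/(-1271) = -1/5*1/1628 - 756/(-267)*(-1/1271) = -1/8140 - 756*(-1/267)*(-1/1271) = -1/8140 + (252/89)*(-1/1271) = -1/8140 - 252/113119 = -2164399/920788660 ≈ -0.0023506)
(a - 35) - 2595 = (-2164399/920788660 - 35) - 2595 = -32229767499/920788660 - 2595 = -2421676340199/920788660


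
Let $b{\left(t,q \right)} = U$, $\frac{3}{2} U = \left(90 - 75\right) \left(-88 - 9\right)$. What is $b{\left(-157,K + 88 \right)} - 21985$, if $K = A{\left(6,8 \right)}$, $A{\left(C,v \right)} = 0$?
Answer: $-22955$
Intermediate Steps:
$K = 0$
$U = -970$ ($U = \frac{2 \left(90 - 75\right) \left(-88 - 9\right)}{3} = \frac{2 \cdot 15 \left(-97\right)}{3} = \frac{2}{3} \left(-1455\right) = -970$)
$b{\left(t,q \right)} = -970$
$b{\left(-157,K + 88 \right)} - 21985 = -970 - 21985 = -22955$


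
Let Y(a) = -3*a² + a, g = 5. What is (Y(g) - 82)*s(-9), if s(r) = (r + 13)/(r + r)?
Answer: 304/9 ≈ 33.778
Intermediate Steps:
s(r) = (13 + r)/(2*r) (s(r) = (13 + r)/((2*r)) = (13 + r)*(1/(2*r)) = (13 + r)/(2*r))
Y(a) = a - 3*a²
(Y(g) - 82)*s(-9) = (5*(1 - 3*5) - 82)*((½)*(13 - 9)/(-9)) = (5*(1 - 15) - 82)*((½)*(-⅑)*4) = (5*(-14) - 82)*(-2/9) = (-70 - 82)*(-2/9) = -152*(-2/9) = 304/9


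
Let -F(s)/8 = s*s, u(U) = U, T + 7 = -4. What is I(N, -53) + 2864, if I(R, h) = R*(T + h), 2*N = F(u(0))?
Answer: 2864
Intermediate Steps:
T = -11 (T = -7 - 4 = -11)
F(s) = -8*s² (F(s) = -8*s*s = -8*s²)
N = 0 (N = (-8*0²)/2 = (-8*0)/2 = (½)*0 = 0)
I(R, h) = R*(-11 + h)
I(N, -53) + 2864 = 0*(-11 - 53) + 2864 = 0*(-64) + 2864 = 0 + 2864 = 2864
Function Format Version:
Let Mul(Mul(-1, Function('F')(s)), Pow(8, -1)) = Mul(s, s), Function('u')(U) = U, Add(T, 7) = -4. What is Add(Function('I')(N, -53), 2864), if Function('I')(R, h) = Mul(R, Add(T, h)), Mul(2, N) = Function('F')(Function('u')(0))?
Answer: 2864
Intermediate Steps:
T = -11 (T = Add(-7, -4) = -11)
Function('F')(s) = Mul(-8, Pow(s, 2)) (Function('F')(s) = Mul(-8, Mul(s, s)) = Mul(-8, Pow(s, 2)))
N = 0 (N = Mul(Rational(1, 2), Mul(-8, Pow(0, 2))) = Mul(Rational(1, 2), Mul(-8, 0)) = Mul(Rational(1, 2), 0) = 0)
Function('I')(R, h) = Mul(R, Add(-11, h))
Add(Function('I')(N, -53), 2864) = Add(Mul(0, Add(-11, -53)), 2864) = Add(Mul(0, -64), 2864) = Add(0, 2864) = 2864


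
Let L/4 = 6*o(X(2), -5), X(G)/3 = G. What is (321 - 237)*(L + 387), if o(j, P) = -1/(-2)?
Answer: 33516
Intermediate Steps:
X(G) = 3*G
o(j, P) = ½ (o(j, P) = -1*(-½) = ½)
L = 12 (L = 4*(6*(½)) = 4*3 = 12)
(321 - 237)*(L + 387) = (321 - 237)*(12 + 387) = 84*399 = 33516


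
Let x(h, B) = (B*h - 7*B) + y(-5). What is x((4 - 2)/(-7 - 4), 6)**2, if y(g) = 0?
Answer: 224676/121 ≈ 1856.8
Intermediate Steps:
x(h, B) = -7*B + B*h (x(h, B) = (B*h - 7*B) + 0 = (-7*B + B*h) + 0 = -7*B + B*h)
x((4 - 2)/(-7 - 4), 6)**2 = (6*(-7 + (4 - 2)/(-7 - 4)))**2 = (6*(-7 + 2/(-11)))**2 = (6*(-7 + 2*(-1/11)))**2 = (6*(-7 - 2/11))**2 = (6*(-79/11))**2 = (-474/11)**2 = 224676/121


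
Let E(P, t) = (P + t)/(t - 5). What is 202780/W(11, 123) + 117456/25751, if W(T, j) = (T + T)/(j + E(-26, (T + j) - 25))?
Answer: 1527972418337/1339052 ≈ 1.1411e+6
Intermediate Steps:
E(P, t) = (P + t)/(-5 + t)
W(T, j) = 2*T/(j + (-51 + T + j)/(-30 + T + j)) (W(T, j) = (T + T)/(j + (-26 + ((T + j) - 25))/(-5 + ((T + j) - 25))) = (2*T)/(j + (-26 + (-25 + T + j))/(-5 + (-25 + T + j))) = (2*T)/(j + (-51 + T + j)/(-30 + T + j)) = 2*T/(j + (-51 + T + j)/(-30 + T + j)))
202780/W(11, 123) + 117456/25751 = 202780/((2*11*(-30 + 11 + 123)/(-51 + 11 + 123 + 123*(-30 + 11 + 123)))) + 117456/25751 = 202780/((2*11*104/(-51 + 11 + 123 + 123*104))) + 117456*(1/25751) = 202780/((2*11*104/(-51 + 11 + 123 + 12792))) + 117456/25751 = 202780/((2*11*104/12875)) + 117456/25751 = 202780/((2*11*(1/12875)*104)) + 117456/25751 = 202780/(2288/12875) + 117456/25751 = 202780*(12875/2288) + 117456/25751 = 652698125/572 + 117456/25751 = 1527972418337/1339052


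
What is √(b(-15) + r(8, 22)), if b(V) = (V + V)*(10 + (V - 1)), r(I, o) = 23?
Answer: √203 ≈ 14.248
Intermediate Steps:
b(V) = 2*V*(9 + V) (b(V) = (2*V)*(10 + (-1 + V)) = (2*V)*(9 + V) = 2*V*(9 + V))
√(b(-15) + r(8, 22)) = √(2*(-15)*(9 - 15) + 23) = √(2*(-15)*(-6) + 23) = √(180 + 23) = √203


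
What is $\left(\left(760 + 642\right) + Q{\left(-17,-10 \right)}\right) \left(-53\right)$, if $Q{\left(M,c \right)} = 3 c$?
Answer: $-72716$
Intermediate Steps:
$\left(\left(760 + 642\right) + Q{\left(-17,-10 \right)}\right) \left(-53\right) = \left(\left(760 + 642\right) + 3 \left(-10\right)\right) \left(-53\right) = \left(1402 - 30\right) \left(-53\right) = 1372 \left(-53\right) = -72716$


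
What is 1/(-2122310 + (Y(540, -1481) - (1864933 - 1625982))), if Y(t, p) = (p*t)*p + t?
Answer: 1/1182054219 ≈ 8.4598e-10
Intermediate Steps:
Y(t, p) = t + t*p² (Y(t, p) = t*p² + t = t + t*p²)
1/(-2122310 + (Y(540, -1481) - (1864933 - 1625982))) = 1/(-2122310 + (540*(1 + (-1481)²) - (1864933 - 1625982))) = 1/(-2122310 + (540*(1 + 2193361) - 1*238951)) = 1/(-2122310 + (540*2193362 - 238951)) = 1/(-2122310 + (1184415480 - 238951)) = 1/(-2122310 + 1184176529) = 1/1182054219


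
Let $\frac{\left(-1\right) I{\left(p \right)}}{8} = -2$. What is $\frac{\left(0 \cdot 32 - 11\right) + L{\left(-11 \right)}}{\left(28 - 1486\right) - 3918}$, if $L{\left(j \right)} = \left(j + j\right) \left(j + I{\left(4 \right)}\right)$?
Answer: $\frac{121}{5376} \approx 0.022507$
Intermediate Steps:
$I{\left(p \right)} = 16$ ($I{\left(p \right)} = \left(-8\right) \left(-2\right) = 16$)
$L{\left(j \right)} = 2 j \left(16 + j\right)$ ($L{\left(j \right)} = \left(j + j\right) \left(j + 16\right) = 2 j \left(16 + j\right)$)
$\frac{\left(0 \cdot 32 - 11\right) + L{\left(-11 \right)}}{\left(28 - 1486\right) - 3918} = \frac{\left(0 \cdot 32 - 11\right) + 2 \left(-11\right) \left(16 - 11\right)}{\left(28 - 1486\right) - 3918} = \frac{\left(0 - 11\right) + 2 \left(-11\right) 5}{\left(28 - 1486\right) - 3918} = \frac{-11 - 110}{-1458 - 3918} = - \frac{121}{-5376} = \left(-121\right) \left(- \frac{1}{5376}\right) = \frac{121}{5376}$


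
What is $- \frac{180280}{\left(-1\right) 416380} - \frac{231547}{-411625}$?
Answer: $\frac{8530964743}{8569620875} \approx 0.99549$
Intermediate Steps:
$- \frac{180280}{\left(-1\right) 416380} - \frac{231547}{-411625} = - \frac{180280}{-416380} - - \frac{231547}{411625} = \left(-180280\right) \left(- \frac{1}{416380}\right) + \frac{231547}{411625} = \frac{9014}{20819} + \frac{231547}{411625} = \frac{8530964743}{8569620875}$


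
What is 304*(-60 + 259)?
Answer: 60496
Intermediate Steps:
304*(-60 + 259) = 304*199 = 60496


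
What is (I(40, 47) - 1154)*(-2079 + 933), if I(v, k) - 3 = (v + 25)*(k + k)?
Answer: -5683014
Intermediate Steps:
I(v, k) = 3 + 2*k*(25 + v) (I(v, k) = 3 + (v + 25)*(k + k) = 3 + (25 + v)*(2*k) = 3 + 2*k*(25 + v))
(I(40, 47) - 1154)*(-2079 + 933) = ((3 + 50*47 + 2*47*40) - 1154)*(-2079 + 933) = ((3 + 2350 + 3760) - 1154)*(-1146) = (6113 - 1154)*(-1146) = 4959*(-1146) = -5683014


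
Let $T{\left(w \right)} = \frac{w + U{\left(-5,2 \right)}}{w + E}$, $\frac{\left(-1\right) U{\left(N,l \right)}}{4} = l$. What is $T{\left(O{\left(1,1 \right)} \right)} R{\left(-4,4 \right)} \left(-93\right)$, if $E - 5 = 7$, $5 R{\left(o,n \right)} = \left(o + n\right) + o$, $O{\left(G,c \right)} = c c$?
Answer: $- \frac{2604}{65} \approx -40.062$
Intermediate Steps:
$U{\left(N,l \right)} = - 4 l$
$O{\left(G,c \right)} = c^{2}$
$R{\left(o,n \right)} = \frac{n}{5} + \frac{2 o}{5}$ ($R{\left(o,n \right)} = \frac{\left(o + n\right) + o}{5} = \frac{\left(n + o\right) + o}{5} = \frac{n + 2 o}{5} = \frac{n}{5} + \frac{2 o}{5}$)
$E = 12$ ($E = 5 + 7 = 12$)
$T{\left(w \right)} = \frac{-8 + w}{12 + w}$ ($T{\left(w \right)} = \frac{w - 8}{w + 12} = \frac{w - 8}{12 + w} = \frac{-8 + w}{12 + w}$)
$T{\left(O{\left(1,1 \right)} \right)} R{\left(-4,4 \right)} \left(-93\right) = \frac{-8 + 1^{2}}{12 + 1^{2}} \left(\frac{1}{5} \cdot 4 + \frac{2}{5} \left(-4\right)\right) \left(-93\right) = \frac{-8 + 1}{12 + 1} \left(\frac{4}{5} - \frac{8}{5}\right) \left(-93\right) = \frac{1}{13} \left(-7\right) \left(- \frac{4}{5}\right) \left(-93\right) = \left(- \frac{7}{13}\right) \left(- \frac{4}{5}\right) \left(-93\right) = \frac{28}{65} \left(-93\right) = - \frac{2604}{65}$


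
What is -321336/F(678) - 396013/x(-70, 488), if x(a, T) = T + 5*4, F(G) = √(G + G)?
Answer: -396013/508 - 53556*√339/113 ≈ -9505.8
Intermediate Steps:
F(G) = √2*√G (F(G) = √(2*G) = √2*√G)
x(a, T) = 20 + T (x(a, T) = T + 20 = 20 + T)
-321336/F(678) - 396013/x(-70, 488) = -321336*√339/678 - 396013/(20 + 488) = -321336*√339/678 - 396013/508 = -53556*√339/113 - 396013*1/508 = -53556*√339/113 - 396013/508 = -396013/508 - 53556*√339/113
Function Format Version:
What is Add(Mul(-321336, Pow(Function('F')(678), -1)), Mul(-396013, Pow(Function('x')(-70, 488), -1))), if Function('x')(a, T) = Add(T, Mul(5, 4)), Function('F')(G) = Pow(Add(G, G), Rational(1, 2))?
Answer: Add(Rational(-396013, 508), Mul(Rational(-53556, 113), Pow(339, Rational(1, 2)))) ≈ -9505.8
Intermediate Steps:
Function('F')(G) = Mul(Pow(2, Rational(1, 2)), Pow(G, Rational(1, 2))) (Function('F')(G) = Pow(Mul(2, G), Rational(1, 2)) = Mul(Pow(2, Rational(1, 2)), Pow(G, Rational(1, 2))))
Function('x')(a, T) = Add(20, T) (Function('x')(a, T) = Add(T, 20) = Add(20, T))
Add(Mul(-321336, Pow(Function('F')(678), -1)), Mul(-396013, Pow(Function('x')(-70, 488), -1))) = Add(Mul(-321336, Pow(Mul(Pow(2, Rational(1, 2)), Pow(678, Rational(1, 2))), -1)), Mul(-396013, Pow(Add(20, 488), -1))) = Add(Mul(-321336, Pow(Mul(2, Pow(339, Rational(1, 2))), -1)), Mul(-396013, Pow(508, -1))) = Add(Mul(-321336, Mul(Rational(1, 678), Pow(339, Rational(1, 2)))), Mul(-396013, Rational(1, 508))) = Add(Mul(Rational(-53556, 113), Pow(339, Rational(1, 2))), Rational(-396013, 508)) = Add(Rational(-396013, 508), Mul(Rational(-53556, 113), Pow(339, Rational(1, 2))))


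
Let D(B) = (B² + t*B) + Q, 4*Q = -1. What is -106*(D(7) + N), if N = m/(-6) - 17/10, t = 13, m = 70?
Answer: -401899/30 ≈ -13397.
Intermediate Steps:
N = -401/30 (N = 70/(-6) - 17/10 = 70*(-⅙) - 17*⅒ = -35/3 - 17/10 = -401/30 ≈ -13.367)
Q = -¼ (Q = (¼)*(-1) = -¼ ≈ -0.25000)
D(B) = -¼ + B² + 13*B (D(B) = (B² + 13*B) - ¼ = -¼ + B² + 13*B)
-106*(D(7) + N) = -106*((-¼ + 7² + 13*7) - 401/30) = -106*((-¼ + 49 + 91) - 401/30) = -106*(559/4 - 401/30) = -106*7583/60 = -401899/30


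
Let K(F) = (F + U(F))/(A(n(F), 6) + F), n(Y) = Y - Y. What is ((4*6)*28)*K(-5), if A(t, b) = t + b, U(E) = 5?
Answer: 0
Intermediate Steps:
n(Y) = 0
A(t, b) = b + t
K(F) = (5 + F)/(6 + F) (K(F) = (F + 5)/((6 + 0) + F) = (5 + F)/(6 + F))
((4*6)*28)*K(-5) = ((4*6)*28)*((5 - 5)/(6 - 5)) = (24*28)*(0/1) = 672*(1*0) = 672*0 = 0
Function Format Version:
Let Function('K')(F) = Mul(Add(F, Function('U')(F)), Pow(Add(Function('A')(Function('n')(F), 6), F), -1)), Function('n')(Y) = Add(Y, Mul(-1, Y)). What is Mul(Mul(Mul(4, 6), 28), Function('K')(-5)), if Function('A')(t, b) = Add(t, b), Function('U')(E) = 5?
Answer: 0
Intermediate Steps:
Function('n')(Y) = 0
Function('A')(t, b) = Add(b, t)
Function('K')(F) = Mul(Pow(Add(6, F), -1), Add(5, F)) (Function('K')(F) = Mul(Add(F, 5), Pow(Add(Add(6, 0), F), -1)) = Mul(Add(5, F), Pow(Add(6, F), -1)) = Mul(Pow(Add(6, F), -1), Add(5, F)))
Mul(Mul(Mul(4, 6), 28), Function('K')(-5)) = Mul(Mul(Mul(4, 6), 28), Mul(Pow(Add(6, -5), -1), Add(5, -5))) = Mul(Mul(24, 28), Mul(Pow(1, -1), 0)) = Mul(672, Mul(1, 0)) = Mul(672, 0) = 0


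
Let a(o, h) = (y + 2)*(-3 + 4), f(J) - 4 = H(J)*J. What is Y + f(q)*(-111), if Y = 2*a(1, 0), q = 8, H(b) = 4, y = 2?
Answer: -3988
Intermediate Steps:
f(J) = 4 + 4*J
a(o, h) = 4 (a(o, h) = (2 + 2)*(-3 + 4) = 4*1 = 4)
Y = 8 (Y = 2*4 = 8)
Y + f(q)*(-111) = 8 + (4 + 4*8)*(-111) = 8 + (4 + 32)*(-111) = 8 + 36*(-111) = 8 - 3996 = -3988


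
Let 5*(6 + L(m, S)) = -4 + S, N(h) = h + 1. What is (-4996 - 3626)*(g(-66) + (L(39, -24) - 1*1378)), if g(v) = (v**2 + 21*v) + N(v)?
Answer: -65328894/5 ≈ -1.3066e+7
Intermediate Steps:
N(h) = 1 + h
L(m, S) = -34/5 + S/5 (L(m, S) = -6 + (-4 + S)/5 = -6 + (-4/5 + S/5) = -34/5 + S/5)
g(v) = 1 + v**2 + 22*v (g(v) = (v**2 + 21*v) + (1 + v) = 1 + v**2 + 22*v)
(-4996 - 3626)*(g(-66) + (L(39, -24) - 1*1378)) = (-4996 - 3626)*((1 + (-66)**2 + 22*(-66)) + ((-34/5 + (1/5)*(-24)) - 1*1378)) = -8622*((1 + 4356 - 1452) + ((-34/5 - 24/5) - 1378)) = -8622*(2905 + (-58/5 - 1378)) = -8622*(2905 - 6948/5) = -8622*7577/5 = -65328894/5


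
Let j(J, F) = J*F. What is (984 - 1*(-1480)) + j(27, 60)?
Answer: 4084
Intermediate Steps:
j(J, F) = F*J
(984 - 1*(-1480)) + j(27, 60) = (984 - 1*(-1480)) + 60*27 = (984 + 1480) + 1620 = 2464 + 1620 = 4084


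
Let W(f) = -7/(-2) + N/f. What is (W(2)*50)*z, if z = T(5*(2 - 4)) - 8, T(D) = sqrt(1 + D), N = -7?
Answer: 0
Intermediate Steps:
W(f) = 7/2 - 7/f (W(f) = -7/(-2) - 7/f = -7*(-1/2) - 7/f = 7/2 - 7/f)
z = -8 + 3*I (z = sqrt(1 + 5*(2 - 4)) - 8 = sqrt(1 + 5*(-2)) - 8 = sqrt(1 - 10) - 8 = sqrt(-9) - 8 = 3*I - 8 = -8 + 3*I ≈ -8.0 + 3.0*I)
(W(2)*50)*z = ((7/2 - 7/2)*50)*(-8 + 3*I) = (0*50)*(-8 + 3*I) = 0*(-8 + 3*I) = 0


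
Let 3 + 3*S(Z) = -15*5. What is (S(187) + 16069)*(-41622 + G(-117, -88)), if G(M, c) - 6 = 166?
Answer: -664982350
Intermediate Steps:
G(M, c) = 172 (G(M, c) = 6 + 166 = 172)
S(Z) = -26 (S(Z) = -1 + (-15*5)/3 = -1 + (⅓)*(-75) = -1 - 25 = -26)
(S(187) + 16069)*(-41622 + G(-117, -88)) = (-26 + 16069)*(-41622 + 172) = 16043*(-41450) = -664982350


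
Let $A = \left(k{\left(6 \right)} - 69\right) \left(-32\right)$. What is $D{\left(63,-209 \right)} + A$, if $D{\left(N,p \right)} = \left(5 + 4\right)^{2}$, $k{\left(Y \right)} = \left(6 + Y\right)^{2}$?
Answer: $-2319$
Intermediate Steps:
$D{\left(N,p \right)} = 81$ ($D{\left(N,p \right)} = 9^{2} = 81$)
$A = -2400$ ($A = \left(\left(6 + 6\right)^{2} - 69\right) \left(-32\right) = \left(12^{2} - 69\right) \left(-32\right) = \left(144 - 69\right) \left(-32\right) = 75 \left(-32\right) = -2400$)
$D{\left(63,-209 \right)} + A = 81 - 2400 = -2319$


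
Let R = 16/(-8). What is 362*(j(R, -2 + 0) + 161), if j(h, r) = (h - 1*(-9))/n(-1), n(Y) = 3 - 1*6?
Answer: 172312/3 ≈ 57437.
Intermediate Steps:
n(Y) = -3 (n(Y) = 3 - 6 = -3)
R = -2 (R = 16*(-1/8) = -2)
j(h, r) = -3 - h/3 (j(h, r) = (h - 1*(-9))/(-3) = (h + 9)*(-1/3) = (9 + h)*(-1/3) = -3 - h/3)
362*(j(R, -2 + 0) + 161) = 362*((-3 - 1/3*(-2)) + 161) = 362*((-3 + 2/3) + 161) = 362*(-7/3 + 161) = 362*(476/3) = 172312/3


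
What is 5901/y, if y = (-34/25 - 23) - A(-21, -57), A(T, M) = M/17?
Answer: -835975/2976 ≈ -280.91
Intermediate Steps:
A(T, M) = M/17 (A(T, M) = M*(1/17) = M/17)
y = -8928/425 (y = (-34/25 - 23) - (-57)/17 = (-34*1/25 - 23) - 1*(-57/17) = (-34/25 - 23) + 57/17 = -609/25 + 57/17 = -8928/425 ≈ -21.007)
5901/y = 5901/(-8928/425) = 5901*(-425/8928) = -835975/2976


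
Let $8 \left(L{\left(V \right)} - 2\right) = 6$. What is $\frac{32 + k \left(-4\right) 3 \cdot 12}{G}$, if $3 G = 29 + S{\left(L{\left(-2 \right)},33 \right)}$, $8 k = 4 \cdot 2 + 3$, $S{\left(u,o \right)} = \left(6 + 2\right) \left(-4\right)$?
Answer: $166$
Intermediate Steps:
$L{\left(V \right)} = \frac{11}{4}$ ($L{\left(V \right)} = 2 + \frac{1}{8} \cdot 6 = 2 + \frac{3}{4} = \frac{11}{4}$)
$S{\left(u,o \right)} = -32$ ($S{\left(u,o \right)} = 8 \left(-4\right) = -32$)
$k = \frac{11}{8}$ ($k = \frac{4 \cdot 2 + 3}{8} = \frac{8 + 3}{8} = \frac{1}{8} \cdot 11 = \frac{11}{8} \approx 1.375$)
$G = -1$ ($G = \frac{29 - 32}{3} = \frac{1}{3} \left(-3\right) = -1$)
$\frac{32 + k \left(-4\right) 3 \cdot 12}{G} = \frac{32 + \frac{11}{8} \left(-4\right) 3 \cdot 12}{-1} = \left(32 + \left(- \frac{11}{2}\right) 3 \cdot 12\right) \left(-1\right) = \left(32 - 198\right) \left(-1\right) = \left(-166\right) \left(-1\right) = 166$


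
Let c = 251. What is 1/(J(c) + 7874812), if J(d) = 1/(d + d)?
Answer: 502/3953155625 ≈ 1.2699e-7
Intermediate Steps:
J(d) = 1/(2*d)
1/(J(c) + 7874812) = 1/((½)/251 + 7874812) = 1/((½)*(1/251) + 7874812) = 1/(1/502 + 7874812) = 1/(3953155625/502) = 502/3953155625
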